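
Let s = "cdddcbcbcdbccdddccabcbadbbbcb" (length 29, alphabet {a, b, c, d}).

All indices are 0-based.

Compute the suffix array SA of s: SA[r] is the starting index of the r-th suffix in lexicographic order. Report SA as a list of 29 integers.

rank→(start, suffix):
  0 → (18, 'abcbadbbbcb')
  1 → (22, 'adbbbcb')
  2 → (28, 'b')
  3 → (21, 'badbbbcb')
  4 → (24, 'bbbcb')
  5 → (25, 'bbcb')
  6 → (26, 'bcb')
  7 → (19, 'bcbadbbbcb')
  8 → (5, 'bcbcdbccdddccabcbadbbbcb')
  9 → (10, 'bccdddccabcbadbbbcb')
  10 → (7, 'bcdbccdddccabcbadbbbcb')
  11 → (17, 'cabcbadbbbcb')
  12 → (27, 'cb')
  13 → (20, 'cbadbbbcb')
  14 → (4, 'cbcbcdbccdddccabcbadbbbcb')
  15 → (6, 'cbcdbccdddccabcbadbbbcb')
  16 → (16, 'ccabcbadbbbcb')
  17 → (11, 'ccdddccabcbadbbbcb')
  18 → (8, 'cdbccdddccabcbadbbbcb')
  19 → (0, 'cdddcbcbcdbccdddccabcbadbbbcb')
  20 → (12, 'cdddccabcbadbbbcb')
  21 → (23, 'dbbbcb')
  22 → (9, 'dbccdddccabcbadbbbcb')
  23 → (3, 'dcbcbcdbccdddccabcbadbbbcb')
  24 → (15, 'dccabcbadbbbcb')
  25 → (2, 'ddcbcbcdbccdddccabcbadbbbcb')
  26 → (14, 'ddccabcbadbbbcb')
  27 → (1, 'dddcbcbcdbccdddccabcbadbbbcb')
  28 → (13, 'dddccabcbadbbbcb')

[18, 22, 28, 21, 24, 25, 26, 19, 5, 10, 7, 17, 27, 20, 4, 6, 16, 11, 8, 0, 12, 23, 9, 3, 15, 2, 14, 1, 13]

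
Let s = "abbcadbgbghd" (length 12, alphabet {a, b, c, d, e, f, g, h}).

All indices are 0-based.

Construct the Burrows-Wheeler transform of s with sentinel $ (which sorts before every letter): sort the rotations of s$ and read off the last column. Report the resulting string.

rank  rotation       last
    0  $abbcadbgbghd  d
    1  abbcadbgbghd$  $
    2  adbgbghd$abbc  c
    3  bbcadbgbghd$a  a
    4  bcadbgbghd$ab  b
    5  bgbghd$abbcad  d
    6  bghd$abbcadbg  g
    7  cadbgbghd$abb  b
    8  d$abbcadbgbgh  h
    9  dbgbghd$abbca  a
   10  gbghd$abbcadb  b
   11  ghd$abbcadbgb  b
   12  hd$abbcadbgbg  g

d$cabdgbhabbg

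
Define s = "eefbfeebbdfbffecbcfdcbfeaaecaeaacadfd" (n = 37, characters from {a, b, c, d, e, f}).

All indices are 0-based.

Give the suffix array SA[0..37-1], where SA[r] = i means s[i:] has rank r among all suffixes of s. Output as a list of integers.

[30, 24, 31, 33, 28, 25, 7, 16, 8, 21, 3, 11, 32, 27, 15, 20, 17, 36, 19, 9, 34, 29, 23, 6, 26, 14, 5, 0, 1, 2, 10, 35, 18, 22, 13, 4, 12]

rank→(start, suffix):
  0 → (30, 'aacadfd')
  1 → (24, 'aaecaeaacadfd')
  2 → (31, 'acadfd')
  3 → (33, 'adfd')
  4 → (28, 'aeaacadfd')
  5 → (25, 'aecaeaacadfd')
  6 → (7, 'bbdfbffecbcfdcbfeaaecaeaacadfd')
  7 → (16, 'bcfdcbfeaaecaeaacadfd')
  8 → (8, 'bdfbffecbcfdcbfeaaecaeaacadfd')
  9 → (21, 'bfeaaecaeaacadfd')
  10 → (3, 'bfeebbdfbffecbcfdcbfeaaecaeaacadfd')
  11 → (11, 'bffecbcfdcbfeaaecaeaacadfd')
  12 → (32, 'cadfd')
  13 → (27, 'caeaacadfd')
  14 → (15, 'cbcfdcbfeaaecaeaacadfd')
  15 → (20, 'cbfeaaecaeaacadfd')
  16 → (17, 'cfdcbfeaaecaeaacadfd')
  17 → (36, 'd')
  18 → (19, 'dcbfeaaecaeaacadfd')
  19 → (9, 'dfbffecbcfdcbfeaaecaeaacadfd')
  20 → (34, 'dfd')
  21 → (29, 'eaacadfd')
  22 → (23, 'eaaecaeaacadfd')
  23 → (6, 'ebbdfbffecbcfdcbfeaaecaeaacadfd')
  24 → (26, 'ecaeaacadfd')
  25 → (14, 'ecbcfdcbfeaaecaeaacadfd')
  26 → (5, 'eebbdfbffecbcfdcbfeaaecaeaacadfd')
  27 → (0, 'eefbfeebbdfbffecbcfdcbfeaaecaeaacadfd')
  28 → (1, 'efbfeebbdfbffecbcfdcbfeaaecaeaacadfd')
  29 → (2, 'fbfeebbdfbffecbcfdcbfeaaecaeaacadfd')
  30 → (10, 'fbffecbcfdcbfeaaecaeaacadfd')
  31 → (35, 'fd')
  32 → (18, 'fdcbfeaaecaeaacadfd')
  33 → (22, 'feaaecaeaacadfd')
  34 → (13, 'fecbcfdcbfeaaecaeaacadfd')
  35 → (4, 'feebbdfbffecbcfdcbfeaaecaeaacadfd')
  36 → (12, 'ffecbcfdcbfeaaecaeaacadfd')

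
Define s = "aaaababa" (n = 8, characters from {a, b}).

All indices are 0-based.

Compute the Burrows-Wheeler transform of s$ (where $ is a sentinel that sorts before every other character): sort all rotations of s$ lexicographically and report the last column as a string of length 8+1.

ab$aabaaa

rank  rotation   last
    0  $aaaababa  a
    1  a$aaaabab  b
    2  aaaababa$  $
    3  aaababa$a  a
    4  aababa$aa  a
    5  aba$aaaab  b
    6  ababa$aaa  a
    7  ba$aaaaba  a
    8  baba$aaaa  a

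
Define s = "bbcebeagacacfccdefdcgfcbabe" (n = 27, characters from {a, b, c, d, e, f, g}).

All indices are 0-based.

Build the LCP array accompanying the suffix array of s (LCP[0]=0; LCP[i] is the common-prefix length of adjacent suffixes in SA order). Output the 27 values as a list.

[0, 1, 2, 1, 0, 1, 1, 1, 2, 0, 1, 1, 1, 1, 1, 1, 0, 1, 0, 1, 1, 1, 0, 2, 1, 0, 1]

rank→(start, suffix):
  0 → (24, 'abe')
  1 → (8, 'acacfccdefdcgfcbabe')
  2 → (10, 'acfccdefdcgfcbabe')
  3 → (6, 'agacacfccdefdcgfcbabe')
  4 → (23, 'babe')
  5 → (0, 'bbcebeagacacfccdefdcgfcbabe')
  6 → (1, 'bcebeagacacfccdefdcgfcbabe')
  7 → (25, 'be')
  8 → (4, 'beagacacfccdefdcgfcbabe')
  9 → (9, 'cacfccdefdcgfcbabe')
  10 → (22, 'cbabe')
  11 → (13, 'ccdefdcgfcbabe')
  12 → (14, 'cdefdcgfcbabe')
  13 → (2, 'cebeagacacfccdefdcgfcbabe')
  14 → (11, 'cfccdefdcgfcbabe')
  15 → (19, 'cgfcbabe')
  16 → (18, 'dcgfcbabe')
  17 → (15, 'defdcgfcbabe')
  18 → (26, 'e')
  19 → (5, 'eagacacfccdefdcgfcbabe')
  20 → (3, 'ebeagacacfccdefdcgfcbabe')
  21 → (16, 'efdcgfcbabe')
  22 → (21, 'fcbabe')
  23 → (12, 'fccdefdcgfcbabe')
  24 → (17, 'fdcgfcbabe')
  25 → (7, 'gacacfccdefdcgfcbabe')
  26 → (20, 'gfcbabe')

SA = [24, 8, 10, 6, 23, 0, 1, 25, 4, 9, 22, 13, 14, 2, 11, 19, 18, 15, 26, 5, 3, 16, 21, 12, 17, 7, 20]
[i] adj suffixes → lcp
  [1] 24/8 → 1 ('a')
  [2] 8/10 → 2 ('ac')
  [3] 10/6 → 1 ('a')
  [4] 6/23 → 0 ('')
  [5] 23/0 → 1 ('b')
  [6] 0/1 → 1 ('b')
  [7] 1/25 → 1 ('b')
  [8] 25/4 → 2 ('be')
  [9] 4/9 → 0 ('')
  [10] 9/22 → 1 ('c')
  [11] 22/13 → 1 ('c')
  [12] 13/14 → 1 ('c')
  [13] 14/2 → 1 ('c')
  [14] 2/11 → 1 ('c')
  [15] 11/19 → 1 ('c')
  [16] 19/18 → 0 ('')
  [17] 18/15 → 1 ('d')
  [18] 15/26 → 0 ('')
  [19] 26/5 → 1 ('e')
  [20] 5/3 → 1 ('e')
  [21] 3/16 → 1 ('e')
  [22] 16/21 → 0 ('')
  [23] 21/12 → 2 ('fc')
  [24] 12/17 → 1 ('f')
  [25] 17/7 → 0 ('')
  [26] 7/20 → 1 ('g')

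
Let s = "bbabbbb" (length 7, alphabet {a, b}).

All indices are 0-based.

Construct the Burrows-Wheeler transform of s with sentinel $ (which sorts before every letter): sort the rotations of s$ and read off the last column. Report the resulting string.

rank  rotation  last
    0  $bbabbbb  b
    1  abbbb$bb  b
    2  b$bbabbb  b
    3  babbbb$b  b
    4  bb$bbabb  b
    5  bbabbbb$  $
    6  bbb$bbab  b
    7  bbbb$bba  a

bbbbb$ba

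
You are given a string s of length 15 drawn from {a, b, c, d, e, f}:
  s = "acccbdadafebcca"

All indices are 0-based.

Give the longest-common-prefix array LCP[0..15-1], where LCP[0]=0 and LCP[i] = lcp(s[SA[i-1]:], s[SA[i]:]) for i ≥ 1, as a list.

sorted suffixes:
  #0 SA[0]=14  'a'
  #1 SA[1]=0  'acccbdadafebcca'
  #2 SA[2]=6  'adafebcca'
  #3 SA[3]=8  'afebcca'
  #4 SA[4]=11  'bcca'
  #5 SA[5]=4  'bdadafebcca'
  #6 SA[6]=13  'ca'
  #7 SA[7]=3  'cbdadafebcca'
  #8 SA[8]=12  'cca'
  #9 SA[9]=2  'ccbdadafebcca'
  #10 SA[10]=1  'cccbdadafebcca'
  #11 SA[11]=5  'dadafebcca'
  #12 SA[12]=7  'dafebcca'
  #13 SA[13]=10  'ebcca'
  #14 SA[14]=9  'febcca'

SA = [14, 0, 6, 8, 11, 4, 13, 3, 12, 2, 1, 5, 7, 10, 9]
[i] adj suffixes → lcp
  [1] 14/0 → 1 ('a')
  [2] 0/6 → 1 ('a')
  [3] 6/8 → 1 ('a')
  [4] 8/11 → 0 ('')
  [5] 11/4 → 1 ('b')
  [6] 4/13 → 0 ('')
  [7] 13/3 → 1 ('c')
  [8] 3/12 → 1 ('c')
  [9] 12/2 → 2 ('cc')
  [10] 2/1 → 2 ('cc')
  [11] 1/5 → 0 ('')
  [12] 5/7 → 2 ('da')
  [13] 7/10 → 0 ('')
  [14] 10/9 → 0 ('')

[0, 1, 1, 1, 0, 1, 0, 1, 1, 2, 2, 0, 2, 0, 0]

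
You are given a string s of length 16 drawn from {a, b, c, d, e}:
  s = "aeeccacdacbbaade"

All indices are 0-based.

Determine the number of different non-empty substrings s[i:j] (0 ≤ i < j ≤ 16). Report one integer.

sorted suffixes:
  #0 SA[0]=12  'aade'
  #1 SA[1]=8  'acbbaade'
  #2 SA[2]=5  'acdacbbaade'
  #3 SA[3]=13  'ade'
  #4 SA[4]=0  'aeeccacdacbbaade'
  #5 SA[5]=11  'baade'
  #6 SA[6]=10  'bbaade'
  #7 SA[7]=4  'cacdacbbaade'
  #8 SA[8]=9  'cbbaade'
  #9 SA[9]=3  'ccacdacbbaade'
  #10 SA[10]=6  'cdacbbaade'
  #11 SA[11]=7  'dacbbaade'
  #12 SA[12]=14  'de'
  #13 SA[13]=15  'e'
  #14 SA[14]=2  'eccacdacbbaade'
  #15 SA[15]=1  'eeccacdacbbaade'

SA = [12, 8, 5, 13, 0, 11, 10, 4, 9, 3, 6, 7, 14, 15, 2, 1]
i: (SA[i-1],SA[i]) lcp shared
  1: (12,8) 1 'a'
  2: (8,5) 2 'ac'
  3: (5,13) 1 'a'
  4: (13,0) 1 'a'
  5: (0,11) 0 ''
  6: (11,10) 1 'b'
  7: (10,4) 0 ''
  8: (4,9) 1 'c'
  9: (9,3) 1 'c'
  10: (3,6) 1 'c'
  11: (6,7) 0 ''
  12: (7,14) 1 'd'
  13: (14,15) 0 ''
  14: (15,2) 1 'e'
  15: (2,1) 1 'e'

n(n+1)/2 = 16·17/2 = 136
Σ LCP = 0 + 1 + 2 + 1 + 1 + 0 + 1 + 0 + 1 + 1 + 1 + 0 + 1 + 0 + 1 + 1 = 12
distinct = 136 − 12 = 124

124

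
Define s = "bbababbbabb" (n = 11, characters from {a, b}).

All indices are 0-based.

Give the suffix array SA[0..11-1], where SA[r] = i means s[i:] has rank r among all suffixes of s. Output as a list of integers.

rank | idx | suffix
   0 |   2 | ababbbabb
   1 |   8 | abb
   2 |   4 | abbbabb
   3 |  10 | b
   4 |   1 | bababbbabb
   5 |   7 | babb
   6 |   3 | babbbabb
   7 |   9 | bb
   8 |   0 | bbababbbabb
   9 |   6 | bbabb
  10 |   5 | bbbabb

[2, 8, 4, 10, 1, 7, 3, 9, 0, 6, 5]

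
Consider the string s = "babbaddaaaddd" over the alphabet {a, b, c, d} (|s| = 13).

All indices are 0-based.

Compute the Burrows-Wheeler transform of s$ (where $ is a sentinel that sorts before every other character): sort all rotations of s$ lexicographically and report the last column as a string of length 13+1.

ddabba$badddaa

rank  rotation        last
    0  $babbaddaaaddd  d
    1  aaaddd$babbadd  d
    2  aaddd$babbadda  a
    3  abbaddaaaddd$b  b
    4  addaaaddd$babb  b
    5  addd$babbaddaa  a
    6  babbaddaaaddd$  $
    7  baddaaaddd$bab  b
    8  bbaddaaaddd$ba  a
    9  d$babbaddaaadd  d
   10  daaaddd$babbad  d
   11  dd$babbaddaaad  d
   12  ddaaaddd$babba  a
   13  ddd$babbaddaaa  a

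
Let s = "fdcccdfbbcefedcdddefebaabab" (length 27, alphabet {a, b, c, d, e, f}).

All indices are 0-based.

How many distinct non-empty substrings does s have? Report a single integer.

rank | idx | suffix
   0 |  22 | aabab
   1 |  25 | ab
   2 |  23 | abab
   3 |  26 | b
   4 |  21 | baabab
   5 |  24 | bab
   6 |   7 | bbcefedcdddefebaabab
   7 |   8 | bcefedcdddefebaabab
   8 |   2 | cccdfbbcefedcdddefebaabab
   9 |   3 | ccdfbbcefedcdddefebaabab
  10 |  14 | cdddefebaabab
  11 |   4 | cdfbbcefedcdddefebaabab
  12 |   9 | cefedcdddefebaabab
  13 |   1 | dcccdfbbcefedcdddefebaabab
  14 |  13 | dcdddefebaabab
  15 |  15 | dddefebaabab
  16 |  16 | ddefebaabab
  17 |  17 | defebaabab
  18 |   5 | dfbbcefedcdddefebaabab
  19 |  20 | ebaabab
  20 |  12 | edcdddefebaabab
  21 |  18 | efebaabab
  22 |  10 | efedcdddefebaabab
  23 |   6 | fbbcefedcdddefebaabab
  24 |   0 | fdcccdfbbcefedcdddefebaabab
  25 |  19 | febaabab
  26 |  11 | fedcdddefebaabab

SA = [22, 25, 23, 26, 21, 24, 7, 8, 2, 3, 14, 4, 9, 1, 13, 15, 16, 17, 5, 20, 12, 18, 10, 6, 0, 19, 11]
i: (SA[i-1],SA[i]) lcp shared
  1: (22,25) 1 'a'
  2: (25,23) 2 'ab'
  3: (23,26) 0 ''
  4: (26,21) 1 'b'
  5: (21,24) 2 'ba'
  6: (24,7) 1 'b'
  7: (7,8) 1 'b'
  8: (8,2) 0 ''
  9: (2,3) 2 'cc'
  10: (3,14) 1 'c'
  11: (14,4) 2 'cd'
  12: (4,9) 1 'c'
  13: (9,1) 0 ''
  14: (1,13) 2 'dc'
  15: (13,15) 1 'd'
  16: (15,16) 2 'dd'
  17: (16,17) 1 'd'
  18: (17,5) 1 'd'
  19: (5,20) 0 ''
  20: (20,12) 1 'e'
  21: (12,18) 1 'e'
  22: (18,10) 3 'efe'
  23: (10,6) 0 ''
  24: (6,0) 1 'f'
  25: (0,19) 1 'f'
  26: (19,11) 2 'fe'

n(n+1)/2 = 27·28/2 = 378
Σ LCP = 0 + 1 + 2 + 0 + 1 + 2 + 1 + 1 + 0 + 2 + 1 + 2 + 1 + 0 + 2 + 1 + 2 + 1 + 1 + 0 + 1 + 1 + 3 + 0 + 1 + 1 + 2 = 30
distinct = 378 − 30 = 348

348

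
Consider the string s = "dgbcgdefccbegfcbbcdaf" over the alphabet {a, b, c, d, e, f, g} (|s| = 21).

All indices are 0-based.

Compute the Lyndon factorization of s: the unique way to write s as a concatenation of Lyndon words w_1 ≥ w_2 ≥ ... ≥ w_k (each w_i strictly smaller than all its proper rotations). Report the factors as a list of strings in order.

["dg", "bcgdefccbegfc", "bbcd", "af"]

emit factor 1: 'dg' (i=0, period=2)
emit factor 2: 'bcgdefccbegfc' (i=2, period=13)
emit factor 3: 'bbcd' (i=15, period=4)
emit factor 4: 'af' (i=19, period=2)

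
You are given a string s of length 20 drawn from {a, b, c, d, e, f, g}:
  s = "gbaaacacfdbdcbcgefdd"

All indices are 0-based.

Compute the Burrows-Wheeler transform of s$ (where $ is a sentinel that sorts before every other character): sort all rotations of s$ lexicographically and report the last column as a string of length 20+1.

rank  rotation               last
    0  $gbaaacacfdbdcbcgefdd  d
    1  aaacacfdbdcbcgefdd$gb  b
    2  aacacfdbdcbcgefdd$gba  a
    3  acacfdbdcbcgefdd$gbaa  a
    4  acfdbdcbcgefdd$gbaaac  c
    5  baaacacfdbdcbcgefdd$g  g
    6  bcgefdd$gbaaacacfdbdc  c
    7  bdcbcgefdd$gbaaacacfd  d
    8  cacfdbdcbcgefdd$gbaaa  a
    9  cbcgefdd$gbaaacacfdbd  d
   10  cfdbdcbcgefdd$gbaaaca  a
   11  cgefdd$gbaaacacfdbdcb  b
   12  d$gbaaacacfdbdcbcgefd  d
   13  dbdcbcgefdd$gbaaacacf  f
   14  dcbcgefdd$gbaaacacfdb  b
   15  dd$gbaaacacfdbdcbcgef  f
   16  efdd$gbaaacacfdbdcbcg  g
   17  fdbdcbcgefdd$gbaaacac  c
   18  fdd$gbaaacacfdbdcbcge  e
   19  gbaaacacfdbdcbcgefdd$  $
   20  gefdd$gbaaacacfdbdcbc  c

dbaacgcdadabdfbfgce$c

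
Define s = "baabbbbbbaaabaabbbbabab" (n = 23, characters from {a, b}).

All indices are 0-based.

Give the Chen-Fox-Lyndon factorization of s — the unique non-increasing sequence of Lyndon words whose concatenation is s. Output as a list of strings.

["b", "aabbbbbb", "aaabaabbbbabab"]

emit factor 1: 'b' (i=0, period=1)
emit factor 2: 'aabbbbbb' (i=1, period=8)
emit factor 3: 'aaabaabbbbabab' (i=9, period=14)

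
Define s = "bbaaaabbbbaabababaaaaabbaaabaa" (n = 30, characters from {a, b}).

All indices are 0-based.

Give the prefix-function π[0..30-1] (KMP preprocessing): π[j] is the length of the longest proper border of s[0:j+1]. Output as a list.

π[0] = 0
j=1 s[j]='b': π[1]=1 (border 'b')
j=2 s[j]='a': k: 1→0; π[2]=0 (border '')
j=3 s[j]='a': π[3]=0 (border '')
j=4 s[j]='a': π[4]=0 (border '')
j=5 s[j]='a': π[5]=0 (border '')
j=6 s[j]='b': π[6]=1 (border 'b')
j=7 s[j]='b': π[7]=2 (border 'bb')
j=8 s[j]='b': k: 2→1; π[8]=2 (border 'bb')
j=9 s[j]='b': k: 2→1; π[9]=2 (border 'bb')
j=10 s[j]='a': π[10]=3 (border 'bba')
j=11 s[j]='a': π[11]=4 (border 'bbaa')
j=12 s[j]='b': k: 4→0; π[12]=1 (border 'b')
j=13 s[j]='a': k: 1→0; π[13]=0 (border '')
j=14 s[j]='b': π[14]=1 (border 'b')
j=15 s[j]='a': k: 1→0; π[15]=0 (border '')
j=16 s[j]='b': π[16]=1 (border 'b')
j=17 s[j]='a': k: 1→0; π[17]=0 (border '')
j=18 s[j]='a': π[18]=0 (border '')
j=19 s[j]='a': π[19]=0 (border '')
j=20 s[j]='a': π[20]=0 (border '')
j=21 s[j]='a': π[21]=0 (border '')
j=22 s[j]='b': π[22]=1 (border 'b')
j=23 s[j]='b': π[23]=2 (border 'bb')
j=24 s[j]='a': π[24]=3 (border 'bba')
j=25 s[j]='a': π[25]=4 (border 'bbaa')
j=26 s[j]='a': π[26]=5 (border 'bbaaa')
j=27 s[j]='b': k: 5→0; π[27]=1 (border 'b')
j=28 s[j]='a': k: 1→0; π[28]=0 (border '')
j=29 s[j]='a': π[29]=0 (border '')

[0, 1, 0, 0, 0, 0, 1, 2, 2, 2, 3, 4, 1, 0, 1, 0, 1, 0, 0, 0, 0, 0, 1, 2, 3, 4, 5, 1, 0, 0]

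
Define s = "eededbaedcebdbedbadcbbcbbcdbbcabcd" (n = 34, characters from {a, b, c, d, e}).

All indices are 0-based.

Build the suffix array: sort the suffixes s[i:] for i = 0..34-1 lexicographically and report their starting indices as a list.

rank | idx | suffix
   0 |  30 | abcd
   1 |  17 | adcbbcbbcdbbcabcd
   2 |   6 | aedcebdbedbadcbbcbbcdbbcabcd
   3 |  16 | badcbbcbbcdbbcabcd
   4 |   5 | baedcebdbedbadcbbcbbcdbbcabcd
   5 |  27 | bbcabcd
   6 |  20 | bbcbbcdbbcabcd
   7 |  23 | bbcdbbcabcd
   8 |  28 | bcabcd
   9 |  21 | bcbbcdbbcabcd
  10 |  31 | bcd
  11 |  24 | bcdbbcabcd
  12 |  11 | bdbedbadcbbcbbcdbbcabcd
  13 |  13 | bedbadcbbcbbcdbbcabcd
  14 |  29 | cabcd
  15 |  19 | cbbcbbcdbbcabcd
  16 |  22 | cbbcdbbcabcd
  17 |  32 | cd
  18 |  25 | cdbbcabcd
  19 |   9 | cebdbedbadcbbcbbcdbbcabcd
  20 |  33 | d
  21 |  15 | dbadcbbcbbcdbbcabcd
  22 |   4 | dbaedcebdbedbadcbbcbbcdbbcabcd
  23 |  26 | dbbcabcd
  24 |  12 | dbedbadcbbcbbcdbbcabcd
  25 |  18 | dcbbcbbcdbbcabcd
  26 |   8 | dcebdbedbadcbbcbbcdbbcabcd
  27 |   2 | dedbaedcebdbedbadcbbcbbcdbbcabcd
  28 |  10 | ebdbedbadcbbcbbcdbbcabcd
  29 |  14 | edbadcbbcbbcdbbcabcd
  30 |   3 | edbaedcebdbedbadcbbcbbcdbbcabcd
  31 |   7 | edcebdbedbadcbbcbbcdbbcabcd
  32 |   1 | ededbaedcebdbedbadcbbcbbcdbbcabcd
  33 |   0 | eededbaedcebdbedbadcbbcbbcdbbcabcd

[30, 17, 6, 16, 5, 27, 20, 23, 28, 21, 31, 24, 11, 13, 29, 19, 22, 32, 25, 9, 33, 15, 4, 26, 12, 18, 8, 2, 10, 14, 3, 7, 1, 0]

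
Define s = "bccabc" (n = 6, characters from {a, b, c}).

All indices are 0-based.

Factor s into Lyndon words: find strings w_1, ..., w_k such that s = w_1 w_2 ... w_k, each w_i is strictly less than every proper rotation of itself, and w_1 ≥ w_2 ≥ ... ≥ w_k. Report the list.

emit factor 1: 'bcc' (i=0, period=3)
emit factor 2: 'abc' (i=3, period=3)

["bcc", "abc"]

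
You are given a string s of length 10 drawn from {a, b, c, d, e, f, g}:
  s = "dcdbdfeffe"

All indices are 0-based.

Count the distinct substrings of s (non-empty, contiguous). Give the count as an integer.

49

rank→(start, suffix):
  0 → (3, 'bdfeffe')
  1 → (1, 'cdbdfeffe')
  2 → (2, 'dbdfeffe')
  3 → (0, 'dcdbdfeffe')
  4 → (4, 'dfeffe')
  5 → (9, 'e')
  6 → (6, 'effe')
  7 → (8, 'fe')
  8 → (5, 'feffe')
  9 → (7, 'ffe')

SA = [3, 1, 2, 0, 4, 9, 6, 8, 5, 7]
rank  pair      lcp
   1  s[3:],s[1:]  0  ''
   2  s[1:],s[2:]  0  ''
   3  s[2:],s[0:]  1  'd'
   4  s[0:],s[4:]  1  'd'
   5  s[4:],s[9:]  0  ''
   6  s[9:],s[6:]  1  'e'
   7  s[6:],s[8:]  0  ''
   8  s[8:],s[5:]  2  'fe'
   9  s[5:],s[7:]  1  'f'

n(n+1)/2 = 10·11/2 = 55
Σ LCP = 0 + 0 + 0 + 1 + 1 + 0 + 1 + 0 + 2 + 1 = 6
distinct = 55 − 6 = 49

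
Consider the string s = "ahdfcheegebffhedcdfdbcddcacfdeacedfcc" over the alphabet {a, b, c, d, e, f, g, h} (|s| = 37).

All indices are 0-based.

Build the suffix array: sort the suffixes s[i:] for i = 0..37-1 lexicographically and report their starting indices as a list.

[30, 25, 0, 20, 10, 36, 24, 35, 21, 16, 31, 26, 4, 19, 23, 15, 22, 28, 33, 2, 17, 29, 9, 14, 32, 6, 7, 34, 3, 18, 27, 11, 12, 8, 1, 13, 5]

sorted suffixes:
  #0 SA[0]=30  'acedfcc'
  #1 SA[1]=25  'acfdeacedfcc'
  #2 SA[2]=0  'ahdfcheegebffhedcdfdbcddcacfdeacedfcc'
  #3 SA[3]=20  'bcddcacfdeacedfcc'
  #4 SA[4]=10  'bffhedcdfdbcddcacfdeacedfcc'
  #5 SA[5]=36  'c'
  #6 SA[6]=24  'cacfdeacedfcc'
  #7 SA[7]=35  'cc'
  #8 SA[8]=21  'cddcacfdeacedfcc'
  #9 SA[9]=16  'cdfdbcddcacfdeacedfcc'
  #10 SA[10]=31  'cedfcc'
  #11 SA[11]=26  'cfdeacedfcc'
  #12 SA[12]=4  'cheegebffhedcdfdbcddcacfdeacedfcc'
  #13 SA[13]=19  'dbcddcacfdeacedfcc'
  #14 SA[14]=23  'dcacfdeacedfcc'
  #15 SA[15]=15  'dcdfdbcddcacfdeacedfcc'
  #16 SA[16]=22  'ddcacfdeacedfcc'
  #17 SA[17]=28  'deacedfcc'
  #18 SA[18]=33  'dfcc'
  #19 SA[19]=2  'dfcheegebffhedcdfdbcddcacfdeacedfcc'
  #20 SA[20]=17  'dfdbcddcacfdeacedfcc'
  #21 SA[21]=29  'eacedfcc'
  #22 SA[22]=9  'ebffhedcdfdbcddcacfdeacedfcc'
  #23 SA[23]=14  'edcdfdbcddcacfdeacedfcc'
  #24 SA[24]=32  'edfcc'
  #25 SA[25]=6  'eegebffhedcdfdbcddcacfdeacedfcc'
  #26 SA[26]=7  'egebffhedcdfdbcddcacfdeacedfcc'
  #27 SA[27]=34  'fcc'
  #28 SA[28]=3  'fcheegebffhedcdfdbcddcacfdeacedfcc'
  #29 SA[29]=18  'fdbcddcacfdeacedfcc'
  #30 SA[30]=27  'fdeacedfcc'
  #31 SA[31]=11  'ffhedcdfdbcddcacfdeacedfcc'
  #32 SA[32]=12  'fhedcdfdbcddcacfdeacedfcc'
  #33 SA[33]=8  'gebffhedcdfdbcddcacfdeacedfcc'
  #34 SA[34]=1  'hdfcheegebffhedcdfdbcddcacfdeacedfcc'
  #35 SA[35]=13  'hedcdfdbcddcacfdeacedfcc'
  #36 SA[36]=5  'heegebffhedcdfdbcddcacfdeacedfcc'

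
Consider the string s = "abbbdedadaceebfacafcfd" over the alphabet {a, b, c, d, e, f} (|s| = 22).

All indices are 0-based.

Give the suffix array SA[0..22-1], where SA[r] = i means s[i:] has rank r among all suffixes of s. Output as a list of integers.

[0, 15, 9, 7, 17, 1, 2, 3, 13, 16, 10, 19, 21, 8, 6, 4, 12, 5, 11, 14, 18, 20]

sorted suffixes:
  #0 SA[0]=0  'abbbdedadaceebfacafcfd'
  #1 SA[1]=15  'acafcfd'
  #2 SA[2]=9  'aceebfacafcfd'
  #3 SA[3]=7  'adaceebfacafcfd'
  #4 SA[4]=17  'afcfd'
  #5 SA[5]=1  'bbbdedadaceebfacafcfd'
  #6 SA[6]=2  'bbdedadaceebfacafcfd'
  #7 SA[7]=3  'bdedadaceebfacafcfd'
  #8 SA[8]=13  'bfacafcfd'
  #9 SA[9]=16  'cafcfd'
  #10 SA[10]=10  'ceebfacafcfd'
  #11 SA[11]=19  'cfd'
  #12 SA[12]=21  'd'
  #13 SA[13]=8  'daceebfacafcfd'
  #14 SA[14]=6  'dadaceebfacafcfd'
  #15 SA[15]=4  'dedadaceebfacafcfd'
  #16 SA[16]=12  'ebfacafcfd'
  #17 SA[17]=5  'edadaceebfacafcfd'
  #18 SA[18]=11  'eebfacafcfd'
  #19 SA[19]=14  'facafcfd'
  #20 SA[20]=18  'fcfd'
  #21 SA[21]=20  'fd'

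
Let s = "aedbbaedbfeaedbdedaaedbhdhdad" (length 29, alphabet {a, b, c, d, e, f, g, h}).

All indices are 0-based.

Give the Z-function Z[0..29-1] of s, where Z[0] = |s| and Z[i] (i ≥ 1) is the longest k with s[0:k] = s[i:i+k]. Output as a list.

Z[0]=29
i=1: i≥r, start 0; Z[1]=0
i=2: i≥r, start 0; Z[2]=0
i=3: i≥r, start 0; Z[3]=0
i=4: i≥r, start 0; Z[4]=0
i=5: i≥r, start 0; Z[5]=4 extend→box=[5,9)
i=6: min(r-i=3, Z[1]=0)=0; Z[6]=0
i=7: min(r-i=2, Z[2]=0)=0; Z[7]=0
i=8: min(r-i=1, Z[3]=0)=0; Z[8]=0
i=9: i≥r, start 0; Z[9]=0
i=10: i≥r, start 0; Z[10]=0
i=11: i≥r, start 0; Z[11]=4 extend→box=[11,15)
i=12: min(r-i=3, Z[1]=0)=0; Z[12]=0
i=13: min(r-i=2, Z[2]=0)=0; Z[13]=0
i=14: min(r-i=1, Z[3]=0)=0; Z[14]=0
i=15: i≥r, start 0; Z[15]=0
i=16: i≥r, start 0; Z[16]=0
i=17: i≥r, start 0; Z[17]=0
i=18: i≥r, start 0; Z[18]=1 extend→box=[18,19)
i=19: i≥r, start 0; Z[19]=4 extend→box=[19,23)
i=20: min(r-i=3, Z[1]=0)=0; Z[20]=0
i=21: min(r-i=2, Z[2]=0)=0; Z[21]=0
i=22: min(r-i=1, Z[3]=0)=0; Z[22]=0
i=23: i≥r, start 0; Z[23]=0
i=24: i≥r, start 0; Z[24]=0
i=25: i≥r, start 0; Z[25]=0
i=26: i≥r, start 0; Z[26]=0
i=27: i≥r, start 0; Z[27]=1 extend→box=[27,28)
i=28: i≥r, start 0; Z[28]=0

[29, 0, 0, 0, 0, 4, 0, 0, 0, 0, 0, 4, 0, 0, 0, 0, 0, 0, 1, 4, 0, 0, 0, 0, 0, 0, 0, 1, 0]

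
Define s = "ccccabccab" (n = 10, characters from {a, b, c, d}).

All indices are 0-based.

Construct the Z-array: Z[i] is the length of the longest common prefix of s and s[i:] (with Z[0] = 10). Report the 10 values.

Z[0]=10
i=1: outside box; Z[1]=3 extend→box=[1,4)
i=2: min(r-i=2, Z[1]=3)=2; Z[2]=2
i=3: min(r-i=1, Z[2]=2)=1; Z[3]=1
i=4: outside box; Z[4]=0
i=5: outside box; Z[5]=0
i=6: outside box; Z[6]=2 extend→box=[6,8)
i=7: min(r-i=1, Z[1]=3)=1; Z[7]=1
i=8: outside box; Z[8]=0
i=9: outside box; Z[9]=0

[10, 3, 2, 1, 0, 0, 2, 1, 0, 0]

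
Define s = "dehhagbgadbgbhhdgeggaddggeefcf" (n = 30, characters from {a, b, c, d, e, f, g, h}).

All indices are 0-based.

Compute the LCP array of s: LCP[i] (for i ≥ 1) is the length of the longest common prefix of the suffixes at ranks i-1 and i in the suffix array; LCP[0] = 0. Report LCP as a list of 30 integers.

[0, 2, 1, 0, 2, 1, 0, 0, 1, 1, 1, 2, 0, 1, 1, 1, 0, 1, 0, 3, 1, 2, 1, 2, 1, 2, 0, 1, 1, 2]

rank | idx | suffix
   0 |   8 | adbgbhhdgeggaddggeefcf
   1 |  20 | addggeefcf
   2 |   4 | agbgadbgbhhdgeggaddggeefcf
   3 |   6 | bgadbgbhhdgeggaddggeefcf
   4 |  10 | bgbhhdgeggaddggeefcf
   5 |  12 | bhhdgeggaddggeefcf
   6 |  28 | cf
   7 |   9 | dbgbhhdgeggaddggeefcf
   8 |  21 | ddggeefcf
   9 |   0 | dehhagbgadbgbhhdgeggaddggeefcf
  10 |  15 | dgeggaddggeefcf
  11 |  22 | dggeefcf
  12 |  25 | eefcf
  13 |  26 | efcf
  14 |  17 | eggaddggeefcf
  15 |   1 | ehhagbgadbgbhhdgeggaddggeefcf
  16 |  29 | f
  17 |  27 | fcf
  18 |   7 | gadbgbhhdgeggaddggeefcf
  19 |  19 | gaddggeefcf
  20 |   5 | gbgadbgbhhdgeggaddggeefcf
  21 |  11 | gbhhdgeggaddggeefcf
  22 |  24 | geefcf
  23 |  16 | geggaddggeefcf
  24 |  18 | ggaddggeefcf
  25 |  23 | ggeefcf
  26 |   3 | hagbgadbgbhhdgeggaddggeefcf
  27 |  14 | hdgeggaddggeefcf
  28 |   2 | hhagbgadbgbhhdgeggaddggeefcf
  29 |  13 | hhdgeggaddggeefcf

SA = [8, 20, 4, 6, 10, 12, 28, 9, 21, 0, 15, 22, 25, 26, 17, 1, 29, 27, 7, 19, 5, 11, 24, 16, 18, 23, 3, 14, 2, 13]
[i] adj suffixes → lcp
  [1] 8/20 → 2 ('ad')
  [2] 20/4 → 1 ('a')
  [3] 4/6 → 0 ('')
  [4] 6/10 → 2 ('bg')
  [5] 10/12 → 1 ('b')
  [6] 12/28 → 0 ('')
  [7] 28/9 → 0 ('')
  [8] 9/21 → 1 ('d')
  [9] 21/0 → 1 ('d')
  [10] 0/15 → 1 ('d')
  [11] 15/22 → 2 ('dg')
  [12] 22/25 → 0 ('')
  [13] 25/26 → 1 ('e')
  [14] 26/17 → 1 ('e')
  [15] 17/1 → 1 ('e')
  [16] 1/29 → 0 ('')
  [17] 29/27 → 1 ('f')
  [18] 27/7 → 0 ('')
  [19] 7/19 → 3 ('gad')
  [20] 19/5 → 1 ('g')
  [21] 5/11 → 2 ('gb')
  [22] 11/24 → 1 ('g')
  [23] 24/16 → 2 ('ge')
  [24] 16/18 → 1 ('g')
  [25] 18/23 → 2 ('gg')
  [26] 23/3 → 0 ('')
  [27] 3/14 → 1 ('h')
  [28] 14/2 → 1 ('h')
  [29] 2/13 → 2 ('hh')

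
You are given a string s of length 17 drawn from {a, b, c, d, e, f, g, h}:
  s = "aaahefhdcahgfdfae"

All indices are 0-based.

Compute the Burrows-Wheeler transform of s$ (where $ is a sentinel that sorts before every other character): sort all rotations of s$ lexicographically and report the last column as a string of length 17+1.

e$afacdhfahdgehfaa

rank  rotation            last
    0  $aaahefhdcahgfdfae  e
    1  aaahefhdcahgfdfae$  $
    2  aahefhdcahgfdfae$a  a
    3  ae$aaahefhdcahgfdf  f
    4  ahefhdcahgfdfae$aa  a
    5  ahgfdfae$aaahefhdc  c
    6  cahgfdfae$aaahefhd  d
    7  dcahgfdfae$aaahefh  h
    8  dfae$aaahefhdcahgf  f
    9  e$aaahefhdcahgfdfa  a
   10  efhdcahgfdfae$aaah  h
   11  fae$aaahefhdcahgfd  d
   12  fdfae$aaahefhdcahg  g
   13  fhdcahgfdfae$aaahe  e
   14  gfdfae$aaahefhdcah  h
   15  hdcahgfdfae$aaahef  f
   16  hefhdcahgfdfae$aaa  a
   17  hgfdfae$aaahefhdca  a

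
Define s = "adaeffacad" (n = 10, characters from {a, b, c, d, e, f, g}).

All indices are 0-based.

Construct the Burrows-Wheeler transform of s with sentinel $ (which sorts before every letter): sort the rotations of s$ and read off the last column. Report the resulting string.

dfc$daaaafe

rank  rotation     last
    0  $adaeffacad  d
    1  acad$adaeff  f
    2  ad$adaeffac  c
    3  adaeffacad$  $
    4  aeffacad$ad  d
    5  cad$adaeffa  a
    6  d$adaeffaca  a
    7  daeffacad$a  a
    8  effacad$ada  a
    9  facad$adaef  f
   10  ffacad$adae  e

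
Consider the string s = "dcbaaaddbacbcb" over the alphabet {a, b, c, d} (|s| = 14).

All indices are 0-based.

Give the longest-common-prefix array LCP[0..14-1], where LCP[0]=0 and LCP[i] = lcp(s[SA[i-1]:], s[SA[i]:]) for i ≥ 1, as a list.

[0, 2, 1, 1, 0, 1, 2, 1, 0, 2, 2, 0, 1, 1]

rank | idx | suffix
   0 |   3 | aaaddbacbcb
   1 |   4 | aaddbacbcb
   2 |   9 | acbcb
   3 |   5 | addbacbcb
   4 |  13 | b
   5 |   2 | baaaddbacbcb
   6 |   8 | bacbcb
   7 |  11 | bcb
   8 |  12 | cb
   9 |   1 | cbaaaddbacbcb
  10 |  10 | cbcb
  11 |   7 | dbacbcb
  12 |   0 | dcbaaaddbacbcb
  13 |   6 | ddbacbcb

SA = [3, 4, 9, 5, 13, 2, 8, 11, 12, 1, 10, 7, 0, 6]
[i] adj suffixes → lcp
  [1] 3/4 → 2 ('aa')
  [2] 4/9 → 1 ('a')
  [3] 9/5 → 1 ('a')
  [4] 5/13 → 0 ('')
  [5] 13/2 → 1 ('b')
  [6] 2/8 → 2 ('ba')
  [7] 8/11 → 1 ('b')
  [8] 11/12 → 0 ('')
  [9] 12/1 → 2 ('cb')
  [10] 1/10 → 2 ('cb')
  [11] 10/7 → 0 ('')
  [12] 7/0 → 1 ('d')
  [13] 0/6 → 1 ('d')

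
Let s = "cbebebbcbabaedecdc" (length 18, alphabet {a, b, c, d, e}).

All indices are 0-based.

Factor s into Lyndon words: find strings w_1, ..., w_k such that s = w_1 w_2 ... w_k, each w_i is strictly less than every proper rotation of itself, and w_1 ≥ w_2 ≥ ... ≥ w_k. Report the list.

["c", "be", "be", "bbc", "b", "abaedecdc"]

emit factor 1: 'c' (i=0, period=1)
emit factor 2: 'be' (i=1, period=2)
emit factor 3: 'be' (i=3, period=2)
emit factor 4: 'bbc' (i=5, period=3)
emit factor 5: 'b' (i=8, period=1)
emit factor 6: 'abaedecdc' (i=9, period=9)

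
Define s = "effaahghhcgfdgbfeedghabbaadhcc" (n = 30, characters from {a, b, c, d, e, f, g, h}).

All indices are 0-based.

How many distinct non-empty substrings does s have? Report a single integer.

rank | idx | suffix
   0 |  24 | aadhcc
   1 |   3 | aahghhcgfdgbfeedghabbaadhcc
   2 |  21 | abbaadhcc
   3 |  25 | adhcc
   4 |   4 | ahghhcgfdgbfeedghabbaadhcc
   5 |  23 | baadhcc
   6 |  22 | bbaadhcc
   7 |  14 | bfeedghabbaadhcc
   8 |  29 | c
   9 |  28 | cc
  10 |   9 | cgfdgbfeedghabbaadhcc
  11 |  12 | dgbfeedghabbaadhcc
  12 |  18 | dghabbaadhcc
  13 |  26 | dhcc
  14 |  17 | edghabbaadhcc
  15 |  16 | eedghabbaadhcc
  16 |   0 | effaahghhcgfdgbfeedghabbaadhcc
  17 |   2 | faahghhcgfdgbfeedghabbaadhcc
  18 |  11 | fdgbfeedghabbaadhcc
  19 |  15 | feedghabbaadhcc
  20 |   1 | ffaahghhcgfdgbfeedghabbaadhcc
  21 |  13 | gbfeedghabbaadhcc
  22 |  10 | gfdgbfeedghabbaadhcc
  23 |  19 | ghabbaadhcc
  24 |   6 | ghhcgfdgbfeedghabbaadhcc
  25 |  20 | habbaadhcc
  26 |  27 | hcc
  27 |   8 | hcgfdgbfeedghabbaadhcc
  28 |   5 | hghhcgfdgbfeedghabbaadhcc
  29 |   7 | hhcgfdgbfeedghabbaadhcc

SA = [24, 3, 21, 25, 4, 23, 22, 14, 29, 28, 9, 12, 18, 26, 17, 16, 0, 2, 11, 15, 1, 13, 10, 19, 6, 20, 27, 8, 5, 7]
[i] adj suffixes → lcp
  [1] 24/3 → 2 ('aa')
  [2] 3/21 → 1 ('a')
  [3] 21/25 → 1 ('a')
  [4] 25/4 → 1 ('a')
  [5] 4/23 → 0 ('')
  [6] 23/22 → 1 ('b')
  [7] 22/14 → 1 ('b')
  [8] 14/29 → 0 ('')
  [9] 29/28 → 1 ('c')
  [10] 28/9 → 1 ('c')
  [11] 9/12 → 0 ('')
  [12] 12/18 → 2 ('dg')
  [13] 18/26 → 1 ('d')
  [14] 26/17 → 0 ('')
  [15] 17/16 → 1 ('e')
  [16] 16/0 → 1 ('e')
  [17] 0/2 → 0 ('')
  [18] 2/11 → 1 ('f')
  [19] 11/15 → 1 ('f')
  [20] 15/1 → 1 ('f')
  [21] 1/13 → 0 ('')
  [22] 13/10 → 1 ('g')
  [23] 10/19 → 1 ('g')
  [24] 19/6 → 2 ('gh')
  [25] 6/20 → 0 ('')
  [26] 20/27 → 1 ('h')
  [27] 27/8 → 2 ('hc')
  [28] 8/5 → 1 ('h')
  [29] 5/7 → 1 ('h')

n(n+1)/2 = 30·31/2 = 465
Σ LCP = 0 + 2 + 1 + 1 + 1 + 0 + 1 + 1 + 0 + 1 + 1 + 0 + 2 + 1 + 0 + 1 + 1 + 0 + 1 + 1 + 1 + 0 + 1 + 1 + 2 + 0 + 1 + 2 + 1 + 1 = 26
distinct = 465 − 26 = 439

439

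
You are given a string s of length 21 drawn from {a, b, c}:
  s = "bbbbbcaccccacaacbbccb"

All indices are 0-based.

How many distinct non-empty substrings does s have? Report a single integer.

sorted suffixes:
  #0 SA[0]=13  'aacbbccb'
  #1 SA[1]=11  'acaacbbccb'
  #2 SA[2]=14  'acbbccb'
  #3 SA[3]=6  'accccacaacbbccb'
  #4 SA[4]=20  'b'
  #5 SA[5]=0  'bbbbbcaccccacaacbbccb'
  #6 SA[6]=1  'bbbbcaccccacaacbbccb'
  #7 SA[7]=2  'bbbcaccccacaacbbccb'
  #8 SA[8]=3  'bbcaccccacaacbbccb'
  #9 SA[9]=16  'bbccb'
  #10 SA[10]=4  'bcaccccacaacbbccb'
  #11 SA[11]=17  'bccb'
  #12 SA[12]=12  'caacbbccb'
  #13 SA[13]=10  'cacaacbbccb'
  #14 SA[14]=5  'caccccacaacbbccb'
  #15 SA[15]=19  'cb'
  #16 SA[16]=15  'cbbccb'
  #17 SA[17]=9  'ccacaacbbccb'
  #18 SA[18]=18  'ccb'
  #19 SA[19]=8  'cccacaacbbccb'
  #20 SA[20]=7  'ccccacaacbbccb'

SA = [13, 11, 14, 6, 20, 0, 1, 2, 3, 16, 4, 17, 12, 10, 5, 19, 15, 9, 18, 8, 7]
i: (SA[i-1],SA[i]) lcp shared
  1: (13,11) 1 'a'
  2: (11,14) 2 'ac'
  3: (14,6) 2 'ac'
  4: (6,20) 0 ''
  5: (20,0) 1 'b'
  6: (0,1) 4 'bbbb'
  7: (1,2) 3 'bbb'
  8: (2,3) 2 'bb'
  9: (3,16) 3 'bbc'
  10: (16,4) 1 'b'
  11: (4,17) 2 'bc'
  12: (17,12) 0 ''
  13: (12,10) 2 'ca'
  14: (10,5) 3 'cac'
  15: (5,19) 1 'c'
  16: (19,15) 2 'cb'
  17: (15,9) 1 'c'
  18: (9,18) 2 'cc'
  19: (18,8) 2 'cc'
  20: (8,7) 3 'ccc'

n(n+1)/2 = 21·22/2 = 231
Σ LCP = 0 + 1 + 2 + 2 + 0 + 1 + 4 + 3 + 2 + 3 + 1 + 2 + 0 + 2 + 3 + 1 + 2 + 1 + 2 + 2 + 3 = 37
distinct = 231 − 37 = 194

194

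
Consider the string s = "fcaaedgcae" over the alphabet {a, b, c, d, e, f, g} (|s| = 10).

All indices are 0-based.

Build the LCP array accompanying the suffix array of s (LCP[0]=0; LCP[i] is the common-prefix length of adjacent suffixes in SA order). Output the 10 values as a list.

rank→(start, suffix):
  0 → (2, 'aaedgcae')
  1 → (8, 'ae')
  2 → (3, 'aedgcae')
  3 → (1, 'caaedgcae')
  4 → (7, 'cae')
  5 → (5, 'dgcae')
  6 → (9, 'e')
  7 → (4, 'edgcae')
  8 → (0, 'fcaaedgcae')
  9 → (6, 'gcae')

SA = [2, 8, 3, 1, 7, 5, 9, 4, 0, 6]
i: (SA[i-1],SA[i]) lcp shared
  1: (2,8) 1 'a'
  2: (8,3) 2 'ae'
  3: (3,1) 0 ''
  4: (1,7) 2 'ca'
  5: (7,5) 0 ''
  6: (5,9) 0 ''
  7: (9,4) 1 'e'
  8: (4,0) 0 ''
  9: (0,6) 0 ''

[0, 1, 2, 0, 2, 0, 0, 1, 0, 0]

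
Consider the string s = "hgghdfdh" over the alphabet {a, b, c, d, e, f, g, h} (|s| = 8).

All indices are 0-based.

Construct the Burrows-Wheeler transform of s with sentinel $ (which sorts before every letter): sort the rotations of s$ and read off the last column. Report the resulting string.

rank  rotation   last
    0  $hgghdfdh  h
    1  dfdh$hggh  h
    2  dh$hgghdf  f
    3  fdh$hgghd  d
    4  gghdfdh$h  h
    5  ghdfdh$hg  g
    6  h$hgghdfd  d
    7  hdfdh$hgg  g
    8  hgghdfdh$  $

hhfdhgdg$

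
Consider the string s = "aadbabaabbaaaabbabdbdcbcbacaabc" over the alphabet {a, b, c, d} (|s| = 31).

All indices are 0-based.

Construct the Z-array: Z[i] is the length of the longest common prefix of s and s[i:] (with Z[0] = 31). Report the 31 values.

[31, 1, 0, 0, 1, 0, 2, 1, 0, 0, 2, 2, 2, 1, 0, 0, 1, 0, 0, 0, 0, 0, 0, 0, 0, 1, 0, 2, 1, 0, 0]

Z[0]=31
i=1: outside box; Z[1]=1 scan→box=[1,2)
i=2: outside box; Z[2]=0
i=3: outside box; Z[3]=0
i=4: outside box; Z[4]=1 scan→box=[4,5)
i=5: outside box; Z[5]=0
i=6: outside box; Z[6]=2 scan→box=[6,8)
i=7: min(r-i=1, Z[1]=1)=1; Z[7]=1
i=8: outside box; Z[8]=0
i=9: outside box; Z[9]=0
i=10: outside box; Z[10]=2 scan→box=[10,12)
i=11: min(r-i=1, Z[1]=1)=1; Z[11]=2 scan→box=[11,13)
i=12: min(r-i=1, Z[1]=1)=1; Z[12]=2 scan→box=[12,14)
i=13: min(r-i=1, Z[1]=1)=1; Z[13]=1
i=14: outside box; Z[14]=0
i=15: outside box; Z[15]=0
i=16: outside box; Z[16]=1 scan→box=[16,17)
i=17: outside box; Z[17]=0
i=18: outside box; Z[18]=0
i=19: outside box; Z[19]=0
i=20: outside box; Z[20]=0
i=21: outside box; Z[21]=0
i=22: outside box; Z[22]=0
i=23: outside box; Z[23]=0
i=24: outside box; Z[24]=0
i=25: outside box; Z[25]=1 scan→box=[25,26)
i=26: outside box; Z[26]=0
i=27: outside box; Z[27]=2 scan→box=[27,29)
i=28: min(r-i=1, Z[1]=1)=1; Z[28]=1
i=29: outside box; Z[29]=0
i=30: outside box; Z[30]=0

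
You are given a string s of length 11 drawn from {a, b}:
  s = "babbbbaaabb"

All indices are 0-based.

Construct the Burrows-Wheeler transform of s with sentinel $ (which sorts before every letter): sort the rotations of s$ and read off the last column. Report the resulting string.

rank  rotation      last
    0  $babbbbaaabb  b
    1  aaabb$babbbb  b
    2  aabb$babbbba  a
    3  abb$babbbbaa  a
    4  abbbbaaabb$b  b
    5  b$babbbbaaab  b
    6  baaabb$babbb  b
    7  babbbbaaabb$  $
    8  bb$babbbbaaa  a
    9  bbaaabb$babb  b
   10  bbbaaabb$bab  b
   11  bbbbaaabb$ba  a

bbaabbb$abba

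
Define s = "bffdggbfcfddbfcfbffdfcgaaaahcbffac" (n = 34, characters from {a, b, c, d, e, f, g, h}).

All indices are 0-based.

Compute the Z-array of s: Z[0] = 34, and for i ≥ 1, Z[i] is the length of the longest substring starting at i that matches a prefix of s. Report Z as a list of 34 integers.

Z[0]=34
i=1: i≥r, start 0; Z[1]=0
i=2: i≥r, start 0; Z[2]=0
i=3: i≥r, start 0; Z[3]=0
i=4: i≥r, start 0; Z[4]=0
i=5: i≥r, start 0; Z[5]=0
i=6: i≥r, start 0; Z[6]=2 extend→box=[6,8)
i=7: min(r-i=1, Z[1]=0)=0; Z[7]=0
i=8: i≥r, start 0; Z[8]=0
i=9: i≥r, start 0; Z[9]=0
i=10: i≥r, start 0; Z[10]=0
i=11: i≥r, start 0; Z[11]=0
i=12: i≥r, start 0; Z[12]=2 extend→box=[12,14)
i=13: min(r-i=1, Z[1]=0)=0; Z[13]=0
i=14: i≥r, start 0; Z[14]=0
i=15: i≥r, start 0; Z[15]=0
i=16: i≥r, start 0; Z[16]=4 extend→box=[16,20)
i=17: min(r-i=3, Z[1]=0)=0; Z[17]=0
i=18: min(r-i=2, Z[2]=0)=0; Z[18]=0
i=19: min(r-i=1, Z[3]=0)=0; Z[19]=0
i=20: i≥r, start 0; Z[20]=0
i=21: i≥r, start 0; Z[21]=0
i=22: i≥r, start 0; Z[22]=0
i=23: i≥r, start 0; Z[23]=0
i=24: i≥r, start 0; Z[24]=0
i=25: i≥r, start 0; Z[25]=0
i=26: i≥r, start 0; Z[26]=0
i=27: i≥r, start 0; Z[27]=0
i=28: i≥r, start 0; Z[28]=0
i=29: i≥r, start 0; Z[29]=3 extend→box=[29,32)
i=30: min(r-i=2, Z[1]=0)=0; Z[30]=0
i=31: min(r-i=1, Z[2]=0)=0; Z[31]=0
i=32: i≥r, start 0; Z[32]=0
i=33: i≥r, start 0; Z[33]=0

[34, 0, 0, 0, 0, 0, 2, 0, 0, 0, 0, 0, 2, 0, 0, 0, 4, 0, 0, 0, 0, 0, 0, 0, 0, 0, 0, 0, 0, 3, 0, 0, 0, 0]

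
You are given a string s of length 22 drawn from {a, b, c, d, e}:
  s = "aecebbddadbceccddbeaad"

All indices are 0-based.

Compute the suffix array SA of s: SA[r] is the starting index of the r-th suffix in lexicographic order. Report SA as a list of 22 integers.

[19, 20, 8, 0, 4, 10, 5, 17, 13, 14, 2, 11, 21, 7, 9, 16, 6, 15, 18, 3, 12, 1]

rank | idx | suffix
   0 |  19 | aad
   1 |  20 | ad
   2 |   8 | adbceccddbeaad
   3 |   0 | aecebbddadbceccddbeaad
   4 |   4 | bbddadbceccddbeaad
   5 |  10 | bceccddbeaad
   6 |   5 | bddadbceccddbeaad
   7 |  17 | beaad
   8 |  13 | ccddbeaad
   9 |  14 | cddbeaad
  10 |   2 | cebbddadbceccddbeaad
  11 |  11 | ceccddbeaad
  12 |  21 | d
  13 |   7 | dadbceccddbeaad
  14 |   9 | dbceccddbeaad
  15 |  16 | dbeaad
  16 |   6 | ddadbceccddbeaad
  17 |  15 | ddbeaad
  18 |  18 | eaad
  19 |   3 | ebbddadbceccddbeaad
  20 |  12 | eccddbeaad
  21 |   1 | ecebbddadbceccddbeaad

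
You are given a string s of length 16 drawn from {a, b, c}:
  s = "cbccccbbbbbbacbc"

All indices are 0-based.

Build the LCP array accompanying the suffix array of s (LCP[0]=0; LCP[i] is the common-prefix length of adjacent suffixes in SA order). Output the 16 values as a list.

sorted suffixes:
  #0 SA[0]=12  'acbc'
  #1 SA[1]=11  'bacbc'
  #2 SA[2]=10  'bbacbc'
  #3 SA[3]=9  'bbbacbc'
  #4 SA[4]=8  'bbbbacbc'
  #5 SA[5]=7  'bbbbbacbc'
  #6 SA[6]=6  'bbbbbbacbc'
  #7 SA[7]=14  'bc'
  #8 SA[8]=1  'bccccbbbbbbacbc'
  #9 SA[9]=15  'c'
  #10 SA[10]=5  'cbbbbbbacbc'
  #11 SA[11]=13  'cbc'
  #12 SA[12]=0  'cbccccbbbbbbacbc'
  #13 SA[13]=4  'ccbbbbbbacbc'
  #14 SA[14]=3  'cccbbbbbbacbc'
  #15 SA[15]=2  'ccccbbbbbbacbc'

SA = [12, 11, 10, 9, 8, 7, 6, 14, 1, 15, 5, 13, 0, 4, 3, 2]
[i] adj suffixes → lcp
  [1] 12/11 → 0 ('')
  [2] 11/10 → 1 ('b')
  [3] 10/9 → 2 ('bb')
  [4] 9/8 → 3 ('bbb')
  [5] 8/7 → 4 ('bbbb')
  [6] 7/6 → 5 ('bbbbb')
  [7] 6/14 → 1 ('b')
  [8] 14/1 → 2 ('bc')
  [9] 1/15 → 0 ('')
  [10] 15/5 → 1 ('c')
  [11] 5/13 → 2 ('cb')
  [12] 13/0 → 3 ('cbc')
  [13] 0/4 → 1 ('c')
  [14] 4/3 → 2 ('cc')
  [15] 3/2 → 3 ('ccc')

[0, 0, 1, 2, 3, 4, 5, 1, 2, 0, 1, 2, 3, 1, 2, 3]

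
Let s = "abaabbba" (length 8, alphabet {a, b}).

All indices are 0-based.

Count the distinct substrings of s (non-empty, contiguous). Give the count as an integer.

27

rank→(start, suffix):
  0 → (7, 'a')
  1 → (2, 'aabbba')
  2 → (0, 'abaabbba')
  3 → (3, 'abbba')
  4 → (6, 'ba')
  5 → (1, 'baabbba')
  6 → (5, 'bba')
  7 → (4, 'bbba')

SA = [7, 2, 0, 3, 6, 1, 5, 4]
i: (SA[i-1],SA[i]) lcp shared
  1: (7,2) 1 'a'
  2: (2,0) 1 'a'
  3: (0,3) 2 'ab'
  4: (3,6) 0 ''
  5: (6,1) 2 'ba'
  6: (1,5) 1 'b'
  7: (5,4) 2 'bb'

n(n+1)/2 = 8·9/2 = 36
Σ LCP = 0 + 1 + 1 + 2 + 0 + 2 + 1 + 2 = 9
distinct = 36 − 9 = 27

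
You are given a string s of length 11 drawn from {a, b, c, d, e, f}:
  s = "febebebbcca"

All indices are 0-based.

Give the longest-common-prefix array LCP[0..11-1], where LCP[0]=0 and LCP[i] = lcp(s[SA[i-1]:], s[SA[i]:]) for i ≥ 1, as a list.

sorted suffixes:
  #0 SA[0]=10  'a'
  #1 SA[1]=6  'bbcca'
  #2 SA[2]=7  'bcca'
  #3 SA[3]=4  'bebbcca'
  #4 SA[4]=2  'bebebbcca'
  #5 SA[5]=9  'ca'
  #6 SA[6]=8  'cca'
  #7 SA[7]=5  'ebbcca'
  #8 SA[8]=3  'ebebbcca'
  #9 SA[9]=1  'ebebebbcca'
  #10 SA[10]=0  'febebebbcca'

SA = [10, 6, 7, 4, 2, 9, 8, 5, 3, 1, 0]
[i] adj suffixes → lcp
  [1] 10/6 → 0 ('')
  [2] 6/7 → 1 ('b')
  [3] 7/4 → 1 ('b')
  [4] 4/2 → 3 ('beb')
  [5] 2/9 → 0 ('')
  [6] 9/8 → 1 ('c')
  [7] 8/5 → 0 ('')
  [8] 5/3 → 2 ('eb')
  [9] 3/1 → 4 ('ebeb')
  [10] 1/0 → 0 ('')

[0, 0, 1, 1, 3, 0, 1, 0, 2, 4, 0]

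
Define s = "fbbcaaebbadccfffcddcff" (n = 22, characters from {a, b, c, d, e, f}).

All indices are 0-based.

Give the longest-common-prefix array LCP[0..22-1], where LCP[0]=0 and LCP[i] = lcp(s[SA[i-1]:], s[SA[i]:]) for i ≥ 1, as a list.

[0, 1, 1, 0, 1, 2, 1, 0, 1, 1, 1, 3, 0, 2, 1, 0, 0, 1, 1, 1, 2, 2]

sorted suffixes:
  #0 SA[0]=4  'aaebbadccfffcddcff'
  #1 SA[1]=9  'adccfffcddcff'
  #2 SA[2]=5  'aebbadccfffcddcff'
  #3 SA[3]=8  'badccfffcddcff'
  #4 SA[4]=7  'bbadccfffcddcff'
  #5 SA[5]=1  'bbcaaebbadccfffcddcff'
  #6 SA[6]=2  'bcaaebbadccfffcddcff'
  #7 SA[7]=3  'caaebbadccfffcddcff'
  #8 SA[8]=11  'ccfffcddcff'
  #9 SA[9]=16  'cddcff'
  #10 SA[10]=19  'cff'
  #11 SA[11]=12  'cfffcddcff'
  #12 SA[12]=10  'dccfffcddcff'
  #13 SA[13]=18  'dcff'
  #14 SA[14]=17  'ddcff'
  #15 SA[15]=6  'ebbadccfffcddcff'
  #16 SA[16]=21  'f'
  #17 SA[17]=0  'fbbcaaebbadccfffcddcff'
  #18 SA[18]=15  'fcddcff'
  #19 SA[19]=20  'ff'
  #20 SA[20]=14  'ffcddcff'
  #21 SA[21]=13  'fffcddcff'

SA = [4, 9, 5, 8, 7, 1, 2, 3, 11, 16, 19, 12, 10, 18, 17, 6, 21, 0, 15, 20, 14, 13]
[i] adj suffixes → lcp
  [1] 4/9 → 1 ('a')
  [2] 9/5 → 1 ('a')
  [3] 5/8 → 0 ('')
  [4] 8/7 → 1 ('b')
  [5] 7/1 → 2 ('bb')
  [6] 1/2 → 1 ('b')
  [7] 2/3 → 0 ('')
  [8] 3/11 → 1 ('c')
  [9] 11/16 → 1 ('c')
  [10] 16/19 → 1 ('c')
  [11] 19/12 → 3 ('cff')
  [12] 12/10 → 0 ('')
  [13] 10/18 → 2 ('dc')
  [14] 18/17 → 1 ('d')
  [15] 17/6 → 0 ('')
  [16] 6/21 → 0 ('')
  [17] 21/0 → 1 ('f')
  [18] 0/15 → 1 ('f')
  [19] 15/20 → 1 ('f')
  [20] 20/14 → 2 ('ff')
  [21] 14/13 → 2 ('ff')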